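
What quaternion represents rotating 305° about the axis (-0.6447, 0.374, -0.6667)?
-0.887 - 0.2977i + 0.1727j - 0.3078k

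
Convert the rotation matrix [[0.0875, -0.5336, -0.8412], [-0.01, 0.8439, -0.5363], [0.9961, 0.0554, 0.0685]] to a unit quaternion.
0.7071 + 0.2092i - 0.6496j + 0.1851k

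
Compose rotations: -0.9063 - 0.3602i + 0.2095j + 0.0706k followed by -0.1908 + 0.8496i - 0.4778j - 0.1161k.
0.5872 - 0.7107i + 0.3749j + 0.0976k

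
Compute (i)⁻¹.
-i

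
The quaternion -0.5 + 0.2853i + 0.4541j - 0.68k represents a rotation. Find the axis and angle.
axis = (0.3294, 0.5243, -0.7852), θ = 4π/3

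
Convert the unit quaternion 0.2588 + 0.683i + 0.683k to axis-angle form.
axis = (√2/2, 0, √2/2), θ = 5π/6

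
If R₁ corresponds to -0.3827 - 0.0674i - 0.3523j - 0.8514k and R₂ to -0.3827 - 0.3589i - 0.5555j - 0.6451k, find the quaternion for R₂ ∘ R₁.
-0.6227 + 0.4088i + 0.0853j + 0.6617k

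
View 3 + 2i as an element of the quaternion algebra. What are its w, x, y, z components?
3 + 2i + 0j + 0k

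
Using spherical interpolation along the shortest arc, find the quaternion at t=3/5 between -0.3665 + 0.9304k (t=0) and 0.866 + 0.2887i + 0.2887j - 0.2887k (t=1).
-0.7407 - 0.1913i - 0.1913j + 0.6149k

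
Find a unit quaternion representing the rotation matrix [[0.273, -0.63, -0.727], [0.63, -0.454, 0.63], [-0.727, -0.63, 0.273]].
0.5225 - 0.6029i + 0.6029k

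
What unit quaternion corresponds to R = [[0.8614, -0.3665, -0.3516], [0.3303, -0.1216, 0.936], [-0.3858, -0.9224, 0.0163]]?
0.6626 - 0.7012i + 0.0129j + 0.2629k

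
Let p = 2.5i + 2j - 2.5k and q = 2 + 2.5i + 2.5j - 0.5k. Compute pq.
-12.5 + 10.25i - j - 3.75k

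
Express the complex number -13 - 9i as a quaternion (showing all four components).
-13 - 9i + 0j + 0k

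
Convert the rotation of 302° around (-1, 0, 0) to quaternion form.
-0.8746 - 0.4848i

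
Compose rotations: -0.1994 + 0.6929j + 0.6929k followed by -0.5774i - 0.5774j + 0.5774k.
-0.685i + 0.5152j - 0.5152k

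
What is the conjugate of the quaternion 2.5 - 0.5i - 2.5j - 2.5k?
2.5 + 0.5i + 2.5j + 2.5k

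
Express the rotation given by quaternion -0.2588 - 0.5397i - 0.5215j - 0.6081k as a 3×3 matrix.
[[-0.2835, 0.2482, 0.9263], [0.8777, -0.3221, 0.3549], [0.3865, 0.9136, -0.1265]]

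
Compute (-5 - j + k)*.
-5 + j - k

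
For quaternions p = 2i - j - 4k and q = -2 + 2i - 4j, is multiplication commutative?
No: pq = -8 - 20i - 6j + 2k ≠ -8 + 12i + 10j + 14k = qp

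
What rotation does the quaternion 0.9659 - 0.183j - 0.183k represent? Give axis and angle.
axis = (0, -√2/2, -√2/2), θ = π/6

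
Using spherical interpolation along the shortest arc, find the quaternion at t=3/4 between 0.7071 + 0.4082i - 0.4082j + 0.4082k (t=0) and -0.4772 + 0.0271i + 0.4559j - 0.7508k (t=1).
0.5555 + 0.0874i - 0.4598j + 0.6872k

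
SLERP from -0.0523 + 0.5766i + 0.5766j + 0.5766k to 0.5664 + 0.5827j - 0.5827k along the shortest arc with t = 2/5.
-0.3694 + 0.4606i + 0.1235j + 0.7976k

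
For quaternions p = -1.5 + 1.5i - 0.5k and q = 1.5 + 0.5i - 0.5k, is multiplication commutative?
No: pq = -3.25 + 1.5i + 0.5j ≠ -3.25 + 1.5i - 0.5j = qp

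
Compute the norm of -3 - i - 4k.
√26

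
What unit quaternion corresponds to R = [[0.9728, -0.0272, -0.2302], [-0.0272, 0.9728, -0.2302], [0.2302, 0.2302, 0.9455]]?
0.9863 + 0.1167i - 0.1167j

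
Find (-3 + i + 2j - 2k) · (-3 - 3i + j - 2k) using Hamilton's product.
6 + 4i - j + 19k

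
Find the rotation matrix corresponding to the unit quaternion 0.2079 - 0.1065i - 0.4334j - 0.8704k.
[[-0.8909, 0.4542, 0.0052], [-0.2696, -0.5379, 0.7987], [0.3656, 0.7102, 0.6016]]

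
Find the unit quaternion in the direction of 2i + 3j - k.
0.5345i + 0.8018j - 0.2673k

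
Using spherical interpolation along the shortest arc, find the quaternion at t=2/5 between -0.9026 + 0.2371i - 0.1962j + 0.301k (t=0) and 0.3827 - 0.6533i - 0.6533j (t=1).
-0.8254 + 0.4896i + 0.184j + 0.2123k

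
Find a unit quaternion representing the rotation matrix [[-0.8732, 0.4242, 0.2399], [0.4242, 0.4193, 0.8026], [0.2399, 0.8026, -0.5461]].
0.2518i + 0.8424j + 0.4764k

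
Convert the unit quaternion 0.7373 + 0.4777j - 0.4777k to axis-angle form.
axis = (0, √2/2, -√2/2), θ = 85°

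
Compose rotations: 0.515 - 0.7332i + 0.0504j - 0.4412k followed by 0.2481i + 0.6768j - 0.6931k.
-0.158 - 0.1359i + 0.9662j + 0.1518k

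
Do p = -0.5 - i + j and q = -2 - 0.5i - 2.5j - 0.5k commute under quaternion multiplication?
No: pq = 3 + 1.75i - 1.25j + 3.25k ≠ 3 + 2.75i - 0.25j - 2.75k = qp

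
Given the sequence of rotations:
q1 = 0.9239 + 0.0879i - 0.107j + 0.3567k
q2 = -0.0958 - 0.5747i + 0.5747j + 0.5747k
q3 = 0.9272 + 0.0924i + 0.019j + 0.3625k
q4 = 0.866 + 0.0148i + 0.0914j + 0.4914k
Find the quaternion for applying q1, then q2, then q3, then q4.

q2 · q1 = -0.1815 - 0.2729i + 0.7967j + 0.5078k
q3 · q2 · q1 = -0.3423 - 0.549i + 0.5894j + 0.4838k
q4 · q3 · q2 · q1 = -0.5799 - 0.7259i + 0.2022j + 0.3097k
-0.5799 - 0.7259i + 0.2022j + 0.3097k


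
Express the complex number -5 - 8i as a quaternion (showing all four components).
-5 - 8i + 0j + 0k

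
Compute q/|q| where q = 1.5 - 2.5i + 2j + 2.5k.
0.3464 - 0.5774i + 0.4619j + 0.5774k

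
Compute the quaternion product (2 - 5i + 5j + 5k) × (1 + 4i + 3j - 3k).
22 - 27i + 16j - 36k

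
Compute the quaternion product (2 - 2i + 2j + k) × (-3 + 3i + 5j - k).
-9 + 5i + 5j - 21k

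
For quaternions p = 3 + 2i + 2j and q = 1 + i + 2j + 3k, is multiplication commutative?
No: pq = -3 + 11i + 2j + 11k ≠ -3 - i + 14j + 7k = qp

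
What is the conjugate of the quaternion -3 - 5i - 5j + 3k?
-3 + 5i + 5j - 3k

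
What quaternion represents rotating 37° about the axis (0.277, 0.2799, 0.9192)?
0.9483 + 0.0879i + 0.0888j + 0.2917k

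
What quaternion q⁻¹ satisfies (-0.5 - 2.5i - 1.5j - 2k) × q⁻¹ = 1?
-0.0392 + 0.1961i + 0.1176j + 0.1569k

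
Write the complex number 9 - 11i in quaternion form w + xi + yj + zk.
9 - 11i + 0j + 0k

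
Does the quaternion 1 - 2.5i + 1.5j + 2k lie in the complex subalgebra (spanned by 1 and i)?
No. The quaternion 1 - 2.5i + 1.5j + 2k has j-coefficient y = 1.5 and k-coefficient z = 2, not both zero, so it does not lie in the complex subalgebra spanned by 1 and i.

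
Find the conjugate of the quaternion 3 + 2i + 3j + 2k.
3 - 2i - 3j - 2k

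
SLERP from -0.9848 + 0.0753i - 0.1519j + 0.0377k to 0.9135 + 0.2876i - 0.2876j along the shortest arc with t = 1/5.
-0.9975 + 0.0007i - 0.0633j + 0.0308k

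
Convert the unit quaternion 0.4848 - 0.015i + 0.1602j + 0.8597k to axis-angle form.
axis = (-0.0172, 0.1832, 0.9829), θ = 122°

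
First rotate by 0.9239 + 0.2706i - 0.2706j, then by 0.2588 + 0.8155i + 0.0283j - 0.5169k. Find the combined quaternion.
0.0261 + 0.6836i - 0.1838j - 0.7059k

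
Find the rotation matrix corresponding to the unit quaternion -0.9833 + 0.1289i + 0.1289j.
[[0.9668, 0.0332, -0.2535], [0.0332, 0.9668, 0.2535], [0.2535, -0.2535, 0.9335]]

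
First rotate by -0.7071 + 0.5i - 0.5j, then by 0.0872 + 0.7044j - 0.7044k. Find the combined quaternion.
0.2905 - 0.3086i - 0.8939j + 0.1459k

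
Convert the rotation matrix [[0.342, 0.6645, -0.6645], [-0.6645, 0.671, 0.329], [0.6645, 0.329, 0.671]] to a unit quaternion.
0.8191 - 0.4056j - 0.4056k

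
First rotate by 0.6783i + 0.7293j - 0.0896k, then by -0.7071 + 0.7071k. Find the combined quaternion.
0.0634 - 0.9953i - 0.0361j + 0.0634k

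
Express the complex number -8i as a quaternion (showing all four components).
0 - 8i + 0j + 0k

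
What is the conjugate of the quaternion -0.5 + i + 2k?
-0.5 - i - 2k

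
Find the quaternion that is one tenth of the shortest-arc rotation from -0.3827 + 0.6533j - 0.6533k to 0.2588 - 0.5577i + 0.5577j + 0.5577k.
-0.4111 + 0.0822i + 0.5545j - 0.7189k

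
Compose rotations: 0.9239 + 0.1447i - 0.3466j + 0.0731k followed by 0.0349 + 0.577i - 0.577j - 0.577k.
-0.2091 + 0.296i - 0.6709j - 0.647k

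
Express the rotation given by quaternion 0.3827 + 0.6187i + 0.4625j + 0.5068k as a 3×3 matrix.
[[0.0585, 0.1844, 0.9811], [0.9602, -0.2793, -0.0048], [0.2731, 0.9423, -0.1934]]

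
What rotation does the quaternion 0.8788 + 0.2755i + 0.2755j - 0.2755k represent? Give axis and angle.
axis = (√3/3, √3/3, -√3/3), θ = 57°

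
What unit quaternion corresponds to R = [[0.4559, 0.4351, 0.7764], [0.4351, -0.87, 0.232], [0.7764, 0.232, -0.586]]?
0.8532i + 0.255j + 0.455k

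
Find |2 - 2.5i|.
3.202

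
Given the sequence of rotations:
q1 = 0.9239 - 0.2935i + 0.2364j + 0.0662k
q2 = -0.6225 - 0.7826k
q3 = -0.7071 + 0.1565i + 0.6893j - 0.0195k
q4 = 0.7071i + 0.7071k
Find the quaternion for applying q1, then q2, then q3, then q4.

q2 · q1 = -0.5233 + 0.3677i + 0.0825j - 0.7643k
q3 · q2 · q1 = 0.2407 - 0.8671i - 0.3066j + 0.3101k
q4 · q3 · q2 · q1 = 0.3939 + 0.387i - 0.8324j - 0.0466k
0.3939 + 0.387i - 0.8324j - 0.0466k


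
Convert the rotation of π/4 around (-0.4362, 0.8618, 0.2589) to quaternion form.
0.9239 - 0.1669i + 0.3298j + 0.0991k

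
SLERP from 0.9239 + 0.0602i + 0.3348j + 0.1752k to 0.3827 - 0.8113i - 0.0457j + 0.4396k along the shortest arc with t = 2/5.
0.8421 - 0.3588i + 0.2139j + 0.3412k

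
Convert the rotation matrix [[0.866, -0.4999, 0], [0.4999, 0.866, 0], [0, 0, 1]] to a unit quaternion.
0.9659 + 0.2588k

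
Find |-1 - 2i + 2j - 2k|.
√13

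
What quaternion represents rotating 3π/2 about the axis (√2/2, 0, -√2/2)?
-0.7071 + 0.5i - 0.5k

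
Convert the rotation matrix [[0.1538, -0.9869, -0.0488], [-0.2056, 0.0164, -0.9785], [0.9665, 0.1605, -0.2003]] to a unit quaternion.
0.4924 + 0.5783i - 0.5155j + 0.3967k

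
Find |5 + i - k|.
√27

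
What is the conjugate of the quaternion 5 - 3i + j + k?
5 + 3i - j - k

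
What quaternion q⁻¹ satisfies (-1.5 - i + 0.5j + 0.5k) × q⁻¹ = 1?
-0.4 + 0.2667i - 0.1333j - 0.1333k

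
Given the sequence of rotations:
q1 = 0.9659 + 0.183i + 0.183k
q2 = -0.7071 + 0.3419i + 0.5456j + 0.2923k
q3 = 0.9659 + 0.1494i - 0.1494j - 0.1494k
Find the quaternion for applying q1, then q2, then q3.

q2 · q1 = -0.799 + 0.3007i + 0.5179j + 0.0531k
q3 · q2 · q1 = -0.7314 + 0.2405i + 0.5668j + 0.293k
-0.7314 + 0.2405i + 0.5668j + 0.293k


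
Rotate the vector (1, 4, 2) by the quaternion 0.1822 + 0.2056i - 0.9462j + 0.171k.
(-3.204, 2.304, -2.33)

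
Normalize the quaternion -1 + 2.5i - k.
-0.3482 + 0.8704i - 0.3482k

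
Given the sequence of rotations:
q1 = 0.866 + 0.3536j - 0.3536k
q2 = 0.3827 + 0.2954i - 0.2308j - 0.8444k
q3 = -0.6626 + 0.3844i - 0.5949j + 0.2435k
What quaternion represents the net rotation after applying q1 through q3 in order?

q2 · q1 = 0.1144 + 0.636i + 0.0399j - 0.7621k
q3 · q2 · q1 = -0.111 + 0.0662i + 0.3533j + 0.9265k
-0.111 + 0.0662i + 0.3533j + 0.9265k


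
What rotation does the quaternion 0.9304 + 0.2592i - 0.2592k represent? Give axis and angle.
axis = (√2/2, 0, -√2/2), θ = 43°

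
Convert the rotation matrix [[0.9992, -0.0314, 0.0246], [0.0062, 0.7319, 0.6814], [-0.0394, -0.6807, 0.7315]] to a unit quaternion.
0.9304 - 0.366i + 0.0172j + 0.0101k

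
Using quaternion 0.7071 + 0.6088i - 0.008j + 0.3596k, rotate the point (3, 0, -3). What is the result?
(0.944, 4.097, 0.572)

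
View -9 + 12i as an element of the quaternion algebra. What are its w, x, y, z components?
-9 + 12i + 0j + 0k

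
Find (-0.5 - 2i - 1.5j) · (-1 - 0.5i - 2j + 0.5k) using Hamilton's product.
-3.5 + 1.5i + 3.5j + 3k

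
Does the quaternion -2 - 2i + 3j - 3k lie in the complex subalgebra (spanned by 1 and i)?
No. The quaternion -2 - 2i + 3j - 3k has j-coefficient y = 3 and k-coefficient z = -3, not both zero, so it does not lie in the complex subalgebra spanned by 1 and i.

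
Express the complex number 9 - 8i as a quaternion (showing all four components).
9 - 8i + 0j + 0k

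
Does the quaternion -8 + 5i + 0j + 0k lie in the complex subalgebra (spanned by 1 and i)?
Yes. The quaternion -8 + 5i has j- and k-coefficients y = z = 0, so it lies in the complex subalgebra spanned by 1 and i.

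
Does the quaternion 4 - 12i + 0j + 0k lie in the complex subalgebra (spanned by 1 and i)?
Yes. The quaternion 4 - 12i has j- and k-coefficients y = z = 0, so it lies in the complex subalgebra spanned by 1 and i.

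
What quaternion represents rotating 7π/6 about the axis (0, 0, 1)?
-0.2588 + 0.9659k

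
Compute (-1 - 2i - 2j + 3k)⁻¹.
-0.0556 + 0.1111i + 0.1111j - 0.1667k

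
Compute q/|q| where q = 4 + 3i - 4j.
0.6247 + 0.4685i - 0.6247j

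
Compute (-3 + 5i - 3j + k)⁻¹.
-0.0682 - 0.1136i + 0.0682j - 0.0227k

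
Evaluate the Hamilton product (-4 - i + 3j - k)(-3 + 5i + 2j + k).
12 - 12i - 21j - 18k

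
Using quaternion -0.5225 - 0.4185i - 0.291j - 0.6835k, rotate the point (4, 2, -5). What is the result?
(-5.737, 3.46, 0.34)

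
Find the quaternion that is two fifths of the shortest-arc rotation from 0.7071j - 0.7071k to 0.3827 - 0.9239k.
0.1703 + 0.4603j - 0.8713k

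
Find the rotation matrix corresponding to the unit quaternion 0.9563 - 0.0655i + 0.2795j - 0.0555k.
[[0.8376, 0.0695, 0.5418], [-0.1428, 0.9853, 0.0943], [-0.5273, -0.1563, 0.8352]]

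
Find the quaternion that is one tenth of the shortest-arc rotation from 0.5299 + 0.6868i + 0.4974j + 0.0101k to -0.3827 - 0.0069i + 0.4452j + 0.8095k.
0.4627 + 0.6752i + 0.5584j + 0.1348k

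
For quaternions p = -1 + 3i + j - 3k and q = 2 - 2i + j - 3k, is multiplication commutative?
No: pq = -6 + 8i + 16j + 2k ≠ -6 + 8i - 14j - 8k = qp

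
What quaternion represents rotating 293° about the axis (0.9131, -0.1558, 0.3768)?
-0.8339 + 0.504i - 0.086j + 0.208k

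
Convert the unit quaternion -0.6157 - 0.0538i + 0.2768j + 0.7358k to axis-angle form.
axis = (-0.0683, 0.3513, 0.9338), θ = 256°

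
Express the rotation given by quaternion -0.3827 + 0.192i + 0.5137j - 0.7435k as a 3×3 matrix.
[[-0.6334, -0.3718, -0.6787], [0.7663, -0.1793, -0.6169], [0.1077, -0.9108, 0.3985]]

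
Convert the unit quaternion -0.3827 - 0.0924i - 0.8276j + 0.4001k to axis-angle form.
axis = (-0.1, -0.8958, 0.4331), θ = 5π/4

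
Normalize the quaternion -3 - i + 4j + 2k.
-0.5477 - 0.1826i + 0.7303j + 0.3651k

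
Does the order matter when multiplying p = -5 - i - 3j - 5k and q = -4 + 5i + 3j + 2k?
Yes: pq = 44 - 12i - 26j + 22k ≠ 44 - 30i + 20j - 2k = qp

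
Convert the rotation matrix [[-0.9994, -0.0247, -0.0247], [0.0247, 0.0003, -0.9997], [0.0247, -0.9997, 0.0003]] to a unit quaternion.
0.0175 - 0.707j + 0.707k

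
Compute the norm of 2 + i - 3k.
√14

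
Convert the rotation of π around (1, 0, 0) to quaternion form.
i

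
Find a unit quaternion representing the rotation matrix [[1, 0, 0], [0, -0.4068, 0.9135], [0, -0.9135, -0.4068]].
0.5446 - 0.8387i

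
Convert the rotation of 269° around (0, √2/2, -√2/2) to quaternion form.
-0.7009 + 0.5043j - 0.5043k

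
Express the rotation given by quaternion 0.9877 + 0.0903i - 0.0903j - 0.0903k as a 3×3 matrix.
[[0.9674, 0.1621, -0.1947], [-0.1947, 0.9674, -0.1621], [0.1621, 0.1947, 0.9674]]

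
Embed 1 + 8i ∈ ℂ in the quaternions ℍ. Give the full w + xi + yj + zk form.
1 + 8i + 0j + 0k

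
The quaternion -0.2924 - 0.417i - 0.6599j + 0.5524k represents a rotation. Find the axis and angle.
axis = (-0.4361, -0.6901, 0.5776), θ = 214°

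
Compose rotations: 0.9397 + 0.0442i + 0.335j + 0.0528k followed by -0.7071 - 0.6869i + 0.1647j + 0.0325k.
-0.691 - 0.6789i - 0.0444j - 0.2442k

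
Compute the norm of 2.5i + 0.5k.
2.55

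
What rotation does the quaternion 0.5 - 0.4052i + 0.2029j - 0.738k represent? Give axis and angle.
axis = (-0.4679, 0.2343, -0.8522), θ = 2π/3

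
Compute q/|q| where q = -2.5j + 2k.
-0.7809j + 0.6247k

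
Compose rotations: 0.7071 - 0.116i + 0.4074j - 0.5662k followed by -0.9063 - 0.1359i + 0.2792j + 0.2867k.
-0.608 - 0.2658i - 0.282j + 0.6929k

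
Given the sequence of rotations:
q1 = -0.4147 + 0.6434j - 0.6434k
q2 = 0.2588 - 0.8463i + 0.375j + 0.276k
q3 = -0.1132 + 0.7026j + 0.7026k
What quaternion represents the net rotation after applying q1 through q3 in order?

q2 · q1 = -0.171 - 0.0679i - 0.5335j - 0.8255k
q3 · q2 · q1 = 0.9742 - 0.1975i - 0.1075j + 0.021k
0.9742 - 0.1975i - 0.1075j + 0.021k


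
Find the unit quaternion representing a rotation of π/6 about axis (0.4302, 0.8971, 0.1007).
0.9659 + 0.1113i + 0.2322j + 0.0261k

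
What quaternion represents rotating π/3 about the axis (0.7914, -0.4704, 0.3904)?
0.866 + 0.3957i - 0.2352j + 0.1952k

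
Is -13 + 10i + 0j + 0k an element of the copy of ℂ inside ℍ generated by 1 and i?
Yes. The quaternion -13 + 10i has j- and k-coefficients y = z = 0, so it lies in the complex subalgebra spanned by 1 and i.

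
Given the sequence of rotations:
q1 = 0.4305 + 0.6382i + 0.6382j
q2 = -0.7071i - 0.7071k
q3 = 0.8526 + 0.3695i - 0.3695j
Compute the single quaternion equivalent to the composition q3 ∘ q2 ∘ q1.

q2 · q1 = 0.4513 + 0.1469i - 0.4513j - 0.7557k
q3 · q2 · q1 = 0.1637 + 0.5712i - 0.2723j - 0.7568k
0.1637 + 0.5712i - 0.2723j - 0.7568k


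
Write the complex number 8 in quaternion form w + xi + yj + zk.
8 + 0i + 0j + 0k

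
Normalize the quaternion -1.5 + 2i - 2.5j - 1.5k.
-0.3906 + 0.5208i - 0.6509j - 0.3906k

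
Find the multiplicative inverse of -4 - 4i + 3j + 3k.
-0.08 + 0.08i - 0.06j - 0.06k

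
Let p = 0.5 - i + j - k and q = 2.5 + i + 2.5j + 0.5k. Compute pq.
0.25 + i + 3.25j - 5.75k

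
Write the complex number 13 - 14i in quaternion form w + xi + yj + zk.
13 - 14i + 0j + 0k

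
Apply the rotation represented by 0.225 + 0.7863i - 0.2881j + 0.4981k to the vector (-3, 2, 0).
(-2.368, -0.779, -2.605)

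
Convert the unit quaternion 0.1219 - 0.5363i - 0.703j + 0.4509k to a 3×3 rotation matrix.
[[-0.395, 0.6441, -0.655], [0.864, 0.0181, -0.5032], [-0.3122, -0.7647, -0.5637]]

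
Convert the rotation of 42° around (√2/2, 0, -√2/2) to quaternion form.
0.9336 + 0.2534i - 0.2534k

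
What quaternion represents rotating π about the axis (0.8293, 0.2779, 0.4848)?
0.8293i + 0.2779j + 0.4848k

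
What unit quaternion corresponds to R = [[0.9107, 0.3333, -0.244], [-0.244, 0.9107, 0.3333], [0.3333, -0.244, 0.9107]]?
0.9659 - 0.1494i - 0.1494j - 0.1494k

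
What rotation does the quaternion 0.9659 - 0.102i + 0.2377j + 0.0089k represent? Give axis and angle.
axis = (-0.3941, 0.9184, 0.0344), θ = π/6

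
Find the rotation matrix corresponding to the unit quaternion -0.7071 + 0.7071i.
[[1, 0, 0], [0, 0, 1], [0, -1, 0]]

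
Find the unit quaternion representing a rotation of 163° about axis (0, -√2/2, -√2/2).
0.1478 - 0.6993j - 0.6993k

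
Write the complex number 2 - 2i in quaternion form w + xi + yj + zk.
2 - 2i + 0j + 0k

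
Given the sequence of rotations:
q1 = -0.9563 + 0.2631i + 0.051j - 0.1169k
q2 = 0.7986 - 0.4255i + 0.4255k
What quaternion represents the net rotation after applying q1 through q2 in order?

q2 · q1 = -0.602 + 0.5953i + 0.1029j - 0.522k
-0.602 + 0.5953i + 0.1029j - 0.522k


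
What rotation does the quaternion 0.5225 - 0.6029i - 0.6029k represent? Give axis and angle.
axis = (-√2/2, 0, -√2/2), θ = 117°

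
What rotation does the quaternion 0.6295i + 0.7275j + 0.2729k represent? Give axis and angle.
axis = (0.6295, 0.7275, 0.2729), θ = π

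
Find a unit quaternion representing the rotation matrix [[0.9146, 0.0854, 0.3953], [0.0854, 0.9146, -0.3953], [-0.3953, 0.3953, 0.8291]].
0.9563 + 0.2067i + 0.2067j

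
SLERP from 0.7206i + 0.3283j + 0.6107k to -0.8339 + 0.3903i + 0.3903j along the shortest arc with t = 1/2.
-0.4967 + 0.6617i + 0.428j + 0.3637k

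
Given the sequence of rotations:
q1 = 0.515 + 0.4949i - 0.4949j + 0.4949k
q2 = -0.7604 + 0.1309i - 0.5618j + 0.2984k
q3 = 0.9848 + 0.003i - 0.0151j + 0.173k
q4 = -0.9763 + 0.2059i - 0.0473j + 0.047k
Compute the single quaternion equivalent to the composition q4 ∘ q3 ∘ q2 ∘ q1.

q2 · q1 = -0.8821 - 0.4393i + 0.1699j - 0.0094k
q3 · q2 · q1 = -0.8632 - 0.4645i + 0.1047j - 0.168k
q4 · q3 · q2 · q1 = 0.9512 + 0.2788i - 0.0486j + 0.123k
0.9512 + 0.2788i - 0.0486j + 0.123k


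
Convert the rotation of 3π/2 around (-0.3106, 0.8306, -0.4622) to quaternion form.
-0.7071 - 0.2196i + 0.5873j - 0.3268k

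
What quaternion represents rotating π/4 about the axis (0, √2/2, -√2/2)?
0.9239 + 0.2706j - 0.2706k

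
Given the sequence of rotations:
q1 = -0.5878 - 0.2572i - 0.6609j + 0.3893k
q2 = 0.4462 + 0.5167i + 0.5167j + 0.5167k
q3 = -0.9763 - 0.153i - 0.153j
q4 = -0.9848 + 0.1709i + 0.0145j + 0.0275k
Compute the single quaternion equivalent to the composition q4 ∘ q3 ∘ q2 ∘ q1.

q2 · q1 = 0.011 + 0.1242i - 0.9327j - 0.3386k
q3 · q2 · q1 = -0.1344 - 0.0711i + 0.8571j + 0.4923k
q4 · q3 · q2 · q1 = 0.1185 + 0.0306i - 0.9321j - 0.341k
0.1185 + 0.0306i - 0.9321j - 0.341k


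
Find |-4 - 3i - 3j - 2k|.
√38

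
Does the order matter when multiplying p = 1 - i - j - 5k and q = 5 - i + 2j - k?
Yes: pq = 1 + 5i + j - 29k ≠ 1 - 17i - 7j - 23k = qp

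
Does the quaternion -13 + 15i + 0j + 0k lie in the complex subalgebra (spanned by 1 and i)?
Yes. The quaternion -13 + 15i has j- and k-coefficients y = z = 0, so it lies in the complex subalgebra spanned by 1 and i.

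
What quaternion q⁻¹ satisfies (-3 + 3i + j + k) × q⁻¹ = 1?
-0.15 - 0.15i - 0.05j - 0.05k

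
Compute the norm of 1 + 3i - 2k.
√14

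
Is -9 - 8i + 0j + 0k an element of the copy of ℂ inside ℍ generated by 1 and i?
Yes. The quaternion -9 - 8i has j- and k-coefficients y = z = 0, so it lies in the complex subalgebra spanned by 1 and i.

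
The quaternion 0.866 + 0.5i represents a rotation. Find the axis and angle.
axis = (1, 0, 0), θ = π/3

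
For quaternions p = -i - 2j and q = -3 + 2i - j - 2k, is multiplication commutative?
No: pq = 7i + 4j + 5k ≠ -i + 8j - 5k = qp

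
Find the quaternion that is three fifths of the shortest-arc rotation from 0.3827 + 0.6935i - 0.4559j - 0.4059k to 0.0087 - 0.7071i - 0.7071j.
0.2002 + 0.9101i + 0.289j - 0.2193k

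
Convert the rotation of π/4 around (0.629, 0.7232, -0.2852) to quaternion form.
0.9239 + 0.2407i + 0.2768j - 0.1091k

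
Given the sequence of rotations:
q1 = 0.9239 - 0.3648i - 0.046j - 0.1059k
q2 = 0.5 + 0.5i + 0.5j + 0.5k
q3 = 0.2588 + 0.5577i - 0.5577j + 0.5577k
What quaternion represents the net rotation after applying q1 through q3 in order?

q2 · q1 = 0.7203 + 0.2496i + 0.3095j + 0.5684k
q3 · q2 · q1 = -0.0972 - 0.0233i - 0.4994j + 0.8606k
-0.0972 - 0.0233i - 0.4994j + 0.8606k


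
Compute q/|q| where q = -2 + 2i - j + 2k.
-0.5547 + 0.5547i - 0.2774j + 0.5547k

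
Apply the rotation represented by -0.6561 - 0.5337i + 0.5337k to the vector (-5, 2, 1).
(-1.321, 2.523, 4.679)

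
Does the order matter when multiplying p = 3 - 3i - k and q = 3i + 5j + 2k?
Yes: pq = 11 + 14i + 18j - 9k ≠ 11 + 4i + 12j + 21k = qp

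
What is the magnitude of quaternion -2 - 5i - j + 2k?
√34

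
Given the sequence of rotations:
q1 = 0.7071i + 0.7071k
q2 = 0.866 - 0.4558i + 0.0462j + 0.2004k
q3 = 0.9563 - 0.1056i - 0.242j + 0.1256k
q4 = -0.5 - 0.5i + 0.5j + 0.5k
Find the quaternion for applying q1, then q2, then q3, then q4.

q2 · q1 = 0.1806 + 0.645i + 0.464j + 0.5797k
q3 · q2 · q1 = 0.2803 + 0.3992i + 0.5422j + 0.6841k
q4 · q3 · q2 · q1 = -0.5537 - 0.2688i + 0.4107j - 0.6726k
-0.5537 - 0.2688i + 0.4107j - 0.6726k


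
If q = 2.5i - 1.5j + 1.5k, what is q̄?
-2.5i + 1.5j - 1.5k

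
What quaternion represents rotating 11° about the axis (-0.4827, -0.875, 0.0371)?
0.9954 - 0.0463i - 0.0839j + 0.0036k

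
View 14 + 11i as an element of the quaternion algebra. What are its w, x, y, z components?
14 + 11i + 0j + 0k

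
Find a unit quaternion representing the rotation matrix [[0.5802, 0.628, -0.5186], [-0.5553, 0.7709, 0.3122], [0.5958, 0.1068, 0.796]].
0.887 - 0.0579i - 0.3141j - 0.3335k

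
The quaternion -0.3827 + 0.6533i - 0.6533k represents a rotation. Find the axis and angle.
axis = (√2/2, 0, -√2/2), θ = 5π/4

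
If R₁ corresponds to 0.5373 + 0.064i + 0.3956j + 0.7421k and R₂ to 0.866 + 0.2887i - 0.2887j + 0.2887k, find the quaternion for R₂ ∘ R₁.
0.3468 - 0.1179i - 0.0083j + 0.9305k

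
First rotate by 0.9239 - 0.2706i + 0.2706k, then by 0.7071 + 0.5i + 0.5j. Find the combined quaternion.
0.7886 + 0.4059i + 0.3266j + 0.3266k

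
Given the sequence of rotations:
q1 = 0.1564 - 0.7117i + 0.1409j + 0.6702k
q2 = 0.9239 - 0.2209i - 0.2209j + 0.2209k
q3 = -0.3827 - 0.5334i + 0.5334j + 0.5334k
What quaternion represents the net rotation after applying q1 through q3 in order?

q2 · q1 = -0.1296 - 0.8713i + 0.0865j + 0.4654k
q3 · q2 · q1 = -0.7095 + 0.6047i - 0.3187j + 0.1714k
-0.7095 + 0.6047i - 0.3187j + 0.1714k


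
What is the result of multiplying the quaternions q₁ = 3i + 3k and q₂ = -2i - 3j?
6 + 9i - 6j - 9k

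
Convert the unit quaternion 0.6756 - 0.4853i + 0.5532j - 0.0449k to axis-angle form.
axis = (-0.6582, 0.7503, -0.0609), θ = 95°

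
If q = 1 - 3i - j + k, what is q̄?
1 + 3i + j - k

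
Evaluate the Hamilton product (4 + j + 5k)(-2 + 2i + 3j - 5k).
14 - 12i + 20j - 32k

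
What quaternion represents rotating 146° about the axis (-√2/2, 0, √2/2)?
0.2924 - 0.6762i + 0.6762k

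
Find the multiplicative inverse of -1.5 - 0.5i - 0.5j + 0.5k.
-0.5 + 0.1667i + 0.1667j - 0.1667k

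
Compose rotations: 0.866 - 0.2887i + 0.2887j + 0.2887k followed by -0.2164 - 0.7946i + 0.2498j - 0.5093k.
-0.3419 - 0.4065i + 0.5303j - 0.6608k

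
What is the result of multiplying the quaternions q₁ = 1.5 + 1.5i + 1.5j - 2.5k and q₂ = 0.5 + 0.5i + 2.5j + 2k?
1.25 + 10.75i + 0.25j + 4.75k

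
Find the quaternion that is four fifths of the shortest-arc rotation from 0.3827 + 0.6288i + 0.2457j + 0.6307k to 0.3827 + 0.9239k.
0.4011 + 0.138i + 0.0539j + 0.904k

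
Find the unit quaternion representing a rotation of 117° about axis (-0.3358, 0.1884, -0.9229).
0.5225 - 0.2863i + 0.1606j - 0.7869k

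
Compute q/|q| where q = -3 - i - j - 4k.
-0.5774 - 0.1925i - 0.1925j - 0.7698k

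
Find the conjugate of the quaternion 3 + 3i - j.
3 - 3i + j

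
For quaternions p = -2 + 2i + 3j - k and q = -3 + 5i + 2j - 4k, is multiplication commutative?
No: pq = -14 - 26i - 10j ≠ -14 - 6i - 16j + 22k = qp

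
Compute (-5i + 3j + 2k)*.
5i - 3j - 2k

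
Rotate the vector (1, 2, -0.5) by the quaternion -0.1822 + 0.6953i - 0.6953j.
(-2.027, -1.027, -0.293)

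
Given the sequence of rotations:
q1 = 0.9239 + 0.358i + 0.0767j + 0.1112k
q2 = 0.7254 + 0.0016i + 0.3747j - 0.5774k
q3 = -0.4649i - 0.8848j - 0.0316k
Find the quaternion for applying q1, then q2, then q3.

q2 · q1 = 0.7051 + 0.3471i + 0.1949j - 0.5868k
q3 · q2 · q1 = 0.3153 + 0.1976i - 0.9076j + 0.1942k
0.3153 + 0.1976i - 0.9076j + 0.1942k


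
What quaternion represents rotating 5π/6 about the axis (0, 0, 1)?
0.2588 + 0.9659k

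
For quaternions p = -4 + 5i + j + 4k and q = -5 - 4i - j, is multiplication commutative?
No: pq = 41 - 5i - 17j - 21k ≠ 41 - 13i + 15j - 19k = qp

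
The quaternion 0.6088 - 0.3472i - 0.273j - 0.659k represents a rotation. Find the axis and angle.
axis = (-0.4377, -0.3441, -0.8307), θ = 105°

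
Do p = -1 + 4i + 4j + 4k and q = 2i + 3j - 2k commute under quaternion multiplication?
No: pq = -12 - 22i + 13j + 6k ≠ -12 + 18i - 19j - 2k = qp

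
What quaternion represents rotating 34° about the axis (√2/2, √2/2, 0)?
0.9563 + 0.2067i + 0.2067j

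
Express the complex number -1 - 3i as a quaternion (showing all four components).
-1 - 3i + 0j + 0k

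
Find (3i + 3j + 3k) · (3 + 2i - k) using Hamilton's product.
-3 + 6i + 18j + 3k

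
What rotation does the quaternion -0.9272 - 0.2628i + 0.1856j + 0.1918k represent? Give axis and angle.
axis = (-0.7016, 0.4955, 0.5121), θ = 316°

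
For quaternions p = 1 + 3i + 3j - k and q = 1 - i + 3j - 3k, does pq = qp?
No: pq = -8 - 4i + 16j + 8k ≠ -8 + 8i - 4j - 16k = qp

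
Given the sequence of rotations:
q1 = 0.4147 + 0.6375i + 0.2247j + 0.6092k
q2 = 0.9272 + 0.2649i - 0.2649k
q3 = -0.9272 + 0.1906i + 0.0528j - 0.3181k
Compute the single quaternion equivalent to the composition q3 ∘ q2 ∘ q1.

q2 · q1 = 0.377 + 0.7605i - 0.1219j + 0.5145k
q3 · q2 · q1 = -0.3244 - 0.6449i - 0.207j - 0.6604k
-0.3244 - 0.6449i - 0.207j - 0.6604k


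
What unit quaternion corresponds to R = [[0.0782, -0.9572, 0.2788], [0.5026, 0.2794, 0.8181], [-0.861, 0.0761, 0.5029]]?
0.682 - 0.272i + 0.4178j + 0.5351k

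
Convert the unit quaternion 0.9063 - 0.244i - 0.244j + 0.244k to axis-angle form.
axis = (-√3/3, -√3/3, √3/3), θ = 50°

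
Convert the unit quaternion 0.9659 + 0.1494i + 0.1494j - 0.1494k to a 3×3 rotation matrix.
[[0.9107, 0.3333, 0.244], [-0.244, 0.9107, -0.3333], [-0.3333, 0.244, 0.9107]]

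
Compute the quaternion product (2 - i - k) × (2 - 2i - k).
1 - 6i + j - 4k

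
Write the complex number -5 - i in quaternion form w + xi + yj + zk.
-5 - i + 0j + 0k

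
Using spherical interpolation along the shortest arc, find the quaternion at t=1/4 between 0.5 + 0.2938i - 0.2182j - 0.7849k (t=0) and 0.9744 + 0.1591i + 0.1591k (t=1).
0.7186 + 0.2938i - 0.1815j - 0.6036k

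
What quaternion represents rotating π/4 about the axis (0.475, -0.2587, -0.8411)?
0.9239 + 0.1818i - 0.099j - 0.3219k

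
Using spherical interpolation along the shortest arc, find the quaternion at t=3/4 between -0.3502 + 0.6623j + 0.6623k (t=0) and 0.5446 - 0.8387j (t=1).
-0.5203 + 0.8348j + 0.1802k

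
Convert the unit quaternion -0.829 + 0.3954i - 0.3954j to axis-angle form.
axis = (√2/2, -√2/2, 0), θ = 292°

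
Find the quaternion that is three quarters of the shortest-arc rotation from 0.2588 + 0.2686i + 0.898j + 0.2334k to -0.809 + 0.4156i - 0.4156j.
0.7427 - 0.2601i + 0.613j + 0.0706k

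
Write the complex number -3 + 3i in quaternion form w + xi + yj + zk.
-3 + 3i + 0j + 0k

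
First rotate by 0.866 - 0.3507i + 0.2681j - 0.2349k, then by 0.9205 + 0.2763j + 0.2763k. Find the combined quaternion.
0.788 - 0.4618i + 0.3892j + 0.1199k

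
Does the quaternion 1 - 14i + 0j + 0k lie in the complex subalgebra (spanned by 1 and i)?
Yes. The quaternion 1 - 14i has j- and k-coefficients y = z = 0, so it lies in the complex subalgebra spanned by 1 and i.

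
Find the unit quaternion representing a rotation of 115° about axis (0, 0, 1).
0.5373 + 0.8434k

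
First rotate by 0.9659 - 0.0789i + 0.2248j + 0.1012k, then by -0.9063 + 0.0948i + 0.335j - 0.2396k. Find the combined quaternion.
-0.919 + 0.2508i + 0.1292j - 0.2754k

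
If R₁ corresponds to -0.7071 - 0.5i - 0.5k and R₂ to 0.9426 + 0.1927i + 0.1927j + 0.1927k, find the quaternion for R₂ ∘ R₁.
-0.4738 - 0.7039i - 0.1363j - 0.5112k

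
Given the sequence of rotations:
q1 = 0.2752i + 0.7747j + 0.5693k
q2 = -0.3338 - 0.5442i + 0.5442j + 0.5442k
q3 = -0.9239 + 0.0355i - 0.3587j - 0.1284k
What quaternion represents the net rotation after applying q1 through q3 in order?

q2 · q1 = -0.5816 - 0.2036i + 0.201j - 0.7614k
q3 · q2 · q1 = 0.5189 + 0.4664i + 0.0761j + 0.7122k
0.5189 + 0.4664i + 0.0761j + 0.7122k


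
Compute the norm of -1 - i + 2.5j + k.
3.041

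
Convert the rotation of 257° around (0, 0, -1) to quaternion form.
-0.6225 - 0.7826k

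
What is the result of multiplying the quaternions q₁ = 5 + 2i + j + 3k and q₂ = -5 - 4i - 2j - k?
-12 - 25i - 25j - 20k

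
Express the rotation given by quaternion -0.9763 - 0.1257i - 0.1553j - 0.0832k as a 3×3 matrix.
[[0.9379, -0.1234, 0.3242], [0.2015, 0.9546, -0.2196], [-0.2823, 0.2713, 0.9202]]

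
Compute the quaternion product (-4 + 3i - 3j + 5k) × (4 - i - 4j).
-25 + 36i - j + 5k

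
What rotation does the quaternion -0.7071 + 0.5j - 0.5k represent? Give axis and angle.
axis = (0, √2/2, -√2/2), θ = 3π/2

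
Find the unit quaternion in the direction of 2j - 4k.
0.4472j - 0.8944k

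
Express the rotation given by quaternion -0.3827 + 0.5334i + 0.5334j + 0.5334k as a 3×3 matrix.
[[-0.1381, 0.9773, 0.1608], [0.1608, -0.1381, 0.9773], [0.9773, 0.1608, -0.1381]]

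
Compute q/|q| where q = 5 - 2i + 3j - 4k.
0.6804 - 0.2722i + 0.4082j - 0.5443k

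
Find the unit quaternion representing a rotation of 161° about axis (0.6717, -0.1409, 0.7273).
0.165 + 0.6625i - 0.139j + 0.7173k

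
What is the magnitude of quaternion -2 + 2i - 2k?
√12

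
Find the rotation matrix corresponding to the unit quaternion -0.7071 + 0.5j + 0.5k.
[[0, 0.7071, -0.7071], [-0.7071, 0.5, 0.5], [0.7071, 0.5, 0.5]]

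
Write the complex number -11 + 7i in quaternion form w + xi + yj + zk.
-11 + 7i + 0j + 0k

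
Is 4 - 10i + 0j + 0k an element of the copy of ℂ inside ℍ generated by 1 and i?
Yes. The quaternion 4 - 10i has j- and k-coefficients y = z = 0, so it lies in the complex subalgebra spanned by 1 and i.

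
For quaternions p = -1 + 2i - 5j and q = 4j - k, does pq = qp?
No: pq = 20 + 5i - 2j + 9k ≠ 20 - 5i - 6j - 7k = qp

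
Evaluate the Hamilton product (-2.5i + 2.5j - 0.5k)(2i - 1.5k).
4.25 - 3.75i - 4.75j - 5k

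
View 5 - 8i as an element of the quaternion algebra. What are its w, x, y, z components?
5 - 8i + 0j + 0k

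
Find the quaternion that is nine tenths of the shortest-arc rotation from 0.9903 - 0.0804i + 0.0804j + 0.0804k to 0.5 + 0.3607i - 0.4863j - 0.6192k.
0.5987 + 0.3306i - 0.4492j - 0.5748k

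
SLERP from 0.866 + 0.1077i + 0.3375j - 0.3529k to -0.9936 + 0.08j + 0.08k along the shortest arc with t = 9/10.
0.9932 + 0.0113i - 0.0373j - 0.1097k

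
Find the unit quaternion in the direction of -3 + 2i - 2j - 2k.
-0.6547 + 0.4364i - 0.4364j - 0.4364k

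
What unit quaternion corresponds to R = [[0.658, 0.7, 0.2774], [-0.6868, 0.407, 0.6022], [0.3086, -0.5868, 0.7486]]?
0.8387 - 0.3544i - 0.0093j - 0.4134k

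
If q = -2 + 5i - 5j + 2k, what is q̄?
-2 - 5i + 5j - 2k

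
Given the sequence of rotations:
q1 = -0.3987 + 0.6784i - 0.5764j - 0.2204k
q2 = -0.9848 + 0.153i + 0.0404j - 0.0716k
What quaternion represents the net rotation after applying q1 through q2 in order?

q2 · q1 = 0.2964 - 0.7793i + 0.5367j + 0.13k
0.2964 - 0.7793i + 0.5367j + 0.13k


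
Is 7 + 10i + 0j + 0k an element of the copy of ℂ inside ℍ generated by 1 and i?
Yes. The quaternion 7 + 10i has j- and k-coefficients y = z = 0, so it lies in the complex subalgebra spanned by 1 and i.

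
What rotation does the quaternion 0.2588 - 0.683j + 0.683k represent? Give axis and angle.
axis = (0, -√2/2, √2/2), θ = 5π/6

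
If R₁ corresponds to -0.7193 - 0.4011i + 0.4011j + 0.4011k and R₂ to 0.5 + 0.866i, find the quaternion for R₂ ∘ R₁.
-0.0123 - 0.8235i - 0.1468j + 0.5479k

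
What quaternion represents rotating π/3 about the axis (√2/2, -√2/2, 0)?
0.866 + 0.3536i - 0.3536j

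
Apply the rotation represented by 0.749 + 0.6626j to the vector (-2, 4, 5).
(4.719, 4, 2.595)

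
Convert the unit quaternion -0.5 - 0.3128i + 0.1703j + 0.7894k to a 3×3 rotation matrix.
[[-0.3043, 0.6829, -0.6641], [-0.8959, -0.442, -0.0439], [-0.3235, 0.5817, 0.7463]]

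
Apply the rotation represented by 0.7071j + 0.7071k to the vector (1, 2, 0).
(-1, 0, 2)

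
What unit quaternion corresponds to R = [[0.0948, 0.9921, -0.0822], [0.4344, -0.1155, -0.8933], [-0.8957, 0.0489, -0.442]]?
0.3665 + 0.6427i + 0.5549j - 0.3804k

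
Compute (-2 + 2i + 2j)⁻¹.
-0.1667 - 0.1667i - 0.1667j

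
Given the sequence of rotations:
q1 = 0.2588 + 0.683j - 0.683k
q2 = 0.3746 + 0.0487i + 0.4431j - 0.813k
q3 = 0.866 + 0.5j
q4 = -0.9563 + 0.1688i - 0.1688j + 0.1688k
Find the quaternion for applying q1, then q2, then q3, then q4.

q2 · q1 = -0.761 + 0.2652i + 0.4038j - 0.433k
q3 · q2 · q1 = -0.8609 + 0.0132i - 0.0308j - 0.5076k
q4 · q3 · q2 · q1 = 0.9015 - 0.0671i + 0.2627j + 0.3371k
0.9015 - 0.0671i + 0.2627j + 0.3371k


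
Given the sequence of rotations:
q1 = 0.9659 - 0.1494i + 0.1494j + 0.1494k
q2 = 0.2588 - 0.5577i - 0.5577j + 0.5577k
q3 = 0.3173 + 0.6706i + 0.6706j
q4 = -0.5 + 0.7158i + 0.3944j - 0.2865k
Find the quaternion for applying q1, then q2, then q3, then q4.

q2 · q1 = 0.1667 - 0.744i - 0.5j + 0.4107k
q3 · q2 · q1 = 0.8871 + 0.1511i - 0.3223j + 0.2939k
q4 · q3 · q2 · q1 = -0.3404 + 0.583i + 0.2574j - 0.6914k
-0.3404 + 0.583i + 0.2574j - 0.6914k


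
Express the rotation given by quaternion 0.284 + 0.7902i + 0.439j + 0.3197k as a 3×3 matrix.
[[0.4101, 0.5122, 0.7546], [0.8754, -0.4532, -0.1681], [0.2559, 0.7295, -0.6343]]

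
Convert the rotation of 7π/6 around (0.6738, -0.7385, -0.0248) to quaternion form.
-0.2588 + 0.6508i - 0.7133j - 0.024k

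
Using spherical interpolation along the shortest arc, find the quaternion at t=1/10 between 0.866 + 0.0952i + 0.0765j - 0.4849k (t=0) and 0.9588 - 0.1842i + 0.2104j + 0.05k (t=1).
0.8923 + 0.0671i + 0.0923j - 0.4368k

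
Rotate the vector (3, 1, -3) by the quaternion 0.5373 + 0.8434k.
(-2.174, 2.296, -3)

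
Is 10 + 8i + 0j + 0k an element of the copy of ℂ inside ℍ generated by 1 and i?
Yes. The quaternion 10 + 8i has j- and k-coefficients y = z = 0, so it lies in the complex subalgebra spanned by 1 and i.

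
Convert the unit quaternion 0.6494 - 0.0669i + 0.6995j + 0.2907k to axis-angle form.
axis = (-0.088, 0.9199, 0.3823), θ = 99°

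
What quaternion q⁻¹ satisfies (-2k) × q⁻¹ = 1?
0.5k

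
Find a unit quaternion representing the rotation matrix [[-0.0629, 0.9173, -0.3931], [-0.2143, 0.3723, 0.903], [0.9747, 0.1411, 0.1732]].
0.6088 - 0.3129i - 0.5617j - 0.4647k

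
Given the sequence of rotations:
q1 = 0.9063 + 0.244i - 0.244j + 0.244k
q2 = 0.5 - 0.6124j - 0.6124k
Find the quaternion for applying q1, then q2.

q2 · q1 = 0.4531 - 0.1769i - 0.8264j - 0.2836k
0.4531 - 0.1769i - 0.8264j - 0.2836k


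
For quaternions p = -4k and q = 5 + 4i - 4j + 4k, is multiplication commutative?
No: pq = 16 - 16i - 16j - 20k ≠ 16 + 16i + 16j - 20k = qp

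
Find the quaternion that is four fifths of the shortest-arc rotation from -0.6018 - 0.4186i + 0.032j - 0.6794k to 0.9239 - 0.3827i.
-0.9583 + 0.2292i + 0.008j - 0.1707k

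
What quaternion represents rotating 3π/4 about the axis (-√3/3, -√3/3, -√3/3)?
0.3827 - 0.5334i - 0.5334j - 0.5334k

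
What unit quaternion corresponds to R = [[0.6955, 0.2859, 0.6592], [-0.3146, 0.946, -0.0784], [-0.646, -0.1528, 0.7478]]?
0.9205 - 0.0202i + 0.3545j - 0.1631k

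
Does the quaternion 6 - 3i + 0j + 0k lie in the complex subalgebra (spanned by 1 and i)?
Yes. The quaternion 6 - 3i has j- and k-coefficients y = z = 0, so it lies in the complex subalgebra spanned by 1 and i.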